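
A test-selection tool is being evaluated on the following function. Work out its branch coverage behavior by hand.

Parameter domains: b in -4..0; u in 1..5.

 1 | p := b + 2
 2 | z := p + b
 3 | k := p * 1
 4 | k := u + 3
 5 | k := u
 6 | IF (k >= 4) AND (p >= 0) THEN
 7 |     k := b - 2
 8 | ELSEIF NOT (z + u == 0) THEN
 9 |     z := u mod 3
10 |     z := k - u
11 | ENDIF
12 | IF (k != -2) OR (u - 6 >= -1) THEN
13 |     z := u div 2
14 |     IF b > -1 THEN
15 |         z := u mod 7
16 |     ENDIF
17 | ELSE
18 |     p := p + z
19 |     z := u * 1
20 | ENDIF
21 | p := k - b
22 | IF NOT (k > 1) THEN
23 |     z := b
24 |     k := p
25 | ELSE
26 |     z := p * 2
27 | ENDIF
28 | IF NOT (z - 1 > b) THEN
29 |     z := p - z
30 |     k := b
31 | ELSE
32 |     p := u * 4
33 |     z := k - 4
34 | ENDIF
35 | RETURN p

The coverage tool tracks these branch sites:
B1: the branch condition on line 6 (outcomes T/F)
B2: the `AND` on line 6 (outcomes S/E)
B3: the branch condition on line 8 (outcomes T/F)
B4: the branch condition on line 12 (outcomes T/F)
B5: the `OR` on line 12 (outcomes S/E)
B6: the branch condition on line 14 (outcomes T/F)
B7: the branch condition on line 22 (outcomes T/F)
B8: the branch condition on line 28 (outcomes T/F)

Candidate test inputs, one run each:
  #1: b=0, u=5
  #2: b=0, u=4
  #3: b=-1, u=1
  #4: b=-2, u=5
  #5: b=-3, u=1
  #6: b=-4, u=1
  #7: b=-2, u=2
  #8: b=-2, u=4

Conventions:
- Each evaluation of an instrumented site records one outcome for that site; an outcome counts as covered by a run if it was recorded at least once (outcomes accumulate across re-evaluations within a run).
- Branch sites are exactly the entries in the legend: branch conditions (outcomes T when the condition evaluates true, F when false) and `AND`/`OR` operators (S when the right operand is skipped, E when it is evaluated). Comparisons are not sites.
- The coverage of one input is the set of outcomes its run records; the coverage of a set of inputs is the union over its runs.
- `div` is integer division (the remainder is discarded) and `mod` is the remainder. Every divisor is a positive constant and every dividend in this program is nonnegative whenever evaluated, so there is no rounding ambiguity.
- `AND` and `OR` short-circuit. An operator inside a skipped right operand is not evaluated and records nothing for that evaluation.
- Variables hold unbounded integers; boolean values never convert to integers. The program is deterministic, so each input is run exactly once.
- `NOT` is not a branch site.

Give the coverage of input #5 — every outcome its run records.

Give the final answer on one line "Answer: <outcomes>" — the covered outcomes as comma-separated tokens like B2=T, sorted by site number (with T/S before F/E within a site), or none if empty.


Running input #5 (b=-3, u=1), event by event:
  B2->S, B1->F, B3->T, B5->S, B4->T, B6->F, B7->T, B8->T
deduplicating events, the covered set is: B1=F, B2=S, B3=T, B4=T, B5=S, B6=F, B7=T, B8=T
Answer: B1=F, B2=S, B3=T, B4=T, B5=S, B6=F, B7=T, B8=T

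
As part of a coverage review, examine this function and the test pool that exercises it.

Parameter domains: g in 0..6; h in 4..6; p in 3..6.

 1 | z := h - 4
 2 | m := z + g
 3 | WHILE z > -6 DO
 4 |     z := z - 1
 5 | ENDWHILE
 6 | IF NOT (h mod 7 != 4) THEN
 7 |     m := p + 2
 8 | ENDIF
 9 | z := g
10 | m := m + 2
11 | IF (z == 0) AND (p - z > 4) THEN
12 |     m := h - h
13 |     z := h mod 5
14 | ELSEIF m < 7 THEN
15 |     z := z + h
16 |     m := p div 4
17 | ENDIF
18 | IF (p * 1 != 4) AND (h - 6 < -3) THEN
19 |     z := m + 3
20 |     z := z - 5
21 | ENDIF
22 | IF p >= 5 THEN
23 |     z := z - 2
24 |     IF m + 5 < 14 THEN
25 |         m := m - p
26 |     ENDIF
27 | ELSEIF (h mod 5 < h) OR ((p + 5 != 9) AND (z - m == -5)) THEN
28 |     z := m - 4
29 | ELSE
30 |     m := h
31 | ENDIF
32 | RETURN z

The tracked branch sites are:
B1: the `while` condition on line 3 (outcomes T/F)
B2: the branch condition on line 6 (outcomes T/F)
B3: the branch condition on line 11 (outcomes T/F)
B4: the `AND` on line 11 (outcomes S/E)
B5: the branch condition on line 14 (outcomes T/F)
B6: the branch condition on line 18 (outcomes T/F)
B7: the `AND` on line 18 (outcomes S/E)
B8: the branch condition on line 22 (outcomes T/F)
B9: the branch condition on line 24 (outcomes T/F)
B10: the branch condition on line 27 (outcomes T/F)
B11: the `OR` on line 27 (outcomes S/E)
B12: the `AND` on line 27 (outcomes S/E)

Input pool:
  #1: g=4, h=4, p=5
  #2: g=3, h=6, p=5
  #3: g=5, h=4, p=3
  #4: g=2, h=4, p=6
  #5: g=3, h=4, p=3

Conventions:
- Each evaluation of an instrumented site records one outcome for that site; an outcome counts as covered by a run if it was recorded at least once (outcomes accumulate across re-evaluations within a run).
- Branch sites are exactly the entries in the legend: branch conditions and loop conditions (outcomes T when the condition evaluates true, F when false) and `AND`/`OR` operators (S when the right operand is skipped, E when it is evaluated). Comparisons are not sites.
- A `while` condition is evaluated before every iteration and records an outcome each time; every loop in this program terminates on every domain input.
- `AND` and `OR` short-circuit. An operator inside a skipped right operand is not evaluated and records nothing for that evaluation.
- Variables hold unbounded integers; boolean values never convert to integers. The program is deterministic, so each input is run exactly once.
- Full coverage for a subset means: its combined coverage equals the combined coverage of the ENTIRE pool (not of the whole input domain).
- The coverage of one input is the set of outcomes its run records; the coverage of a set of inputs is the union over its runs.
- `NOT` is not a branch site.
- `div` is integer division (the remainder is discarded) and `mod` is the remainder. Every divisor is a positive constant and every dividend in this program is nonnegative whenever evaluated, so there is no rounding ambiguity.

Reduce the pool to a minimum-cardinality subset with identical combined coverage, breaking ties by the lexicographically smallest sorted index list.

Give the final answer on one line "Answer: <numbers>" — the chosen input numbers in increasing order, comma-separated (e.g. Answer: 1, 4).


run #1 (g=4, h=4, p=5) runs B1->T, B1->T, B1->T, B1->T, B1->T, B1->T, B1->F, B2->T, B4->S, B3->F, B5->F, B7->E, B6->F, B8->T, ...; records B1=T, B1=F, B2=T, B3=F, B4=S, B5=F, B6=F, B7=E, B8=T, B9=F
run #2 (g=3, h=6, p=5) runs B1->T, B1->T, B1->T, B1->T, B1->T, B1->T, B1->T, B1->T, B1->F, B2->F, B4->S, B3->F, B5->F, B7->E, ...; records B1=T, B1=F, B2=F, B3=F, B4=S, B5=F, B6=F, B7=E, B8=T, B9=T
run #3 (g=5, h=4, p=3) runs B1->T, B1->T, B1->T, B1->T, B1->T, B1->T, B1->F, B2->T, B4->S, B3->F, B5->F, B7->E, B6->F, B8->F, ...; records B1=T, B1=F, B2=T, B3=F, B4=S, B5=F, B6=F, B7=E, B8=F, B10=F, B11=E, B12=E
run #4 (g=2, h=4, p=6) runs B1->T, B1->T, B1->T, B1->T, B1->T, B1->T, B1->F, B2->T, B4->S, B3->F, B5->F, B7->E, B6->F, B8->T, ...; records B1=T, B1=F, B2=T, B3=F, B4=S, B5=F, B6=F, B7=E, B8=T, B9=F
run #5 (g=3, h=4, p=3) runs B1->T, B1->T, B1->T, B1->T, B1->T, B1->T, B1->F, B2->T, B4->S, B3->F, B5->F, B7->E, B6->F, B8->F, ...; records B1=T, B1=F, B2=T, B3=F, B4=S, B5=F, B6=F, B7=E, B8=F, B10=F, B11=E, B12=E
together the pool reaches 16 outcomes: B1=T, B1=F, B2=T, B2=F, B3=F, B4=S, B5=F, B6=F, B7=E, B8=T, B8=F, B9=T, B9=F, B10=F, B11=E, B12=E
no size-1 subset reaches all 16 outcomes (best union: 12/16)
no size-2 subset reaches all 16 outcomes (best union: 15/16)
the canonical winner is {1, 2, 3}: size 3, full 16-outcome coverage, earliest index list among size-3 covers
Answer: 1, 2, 3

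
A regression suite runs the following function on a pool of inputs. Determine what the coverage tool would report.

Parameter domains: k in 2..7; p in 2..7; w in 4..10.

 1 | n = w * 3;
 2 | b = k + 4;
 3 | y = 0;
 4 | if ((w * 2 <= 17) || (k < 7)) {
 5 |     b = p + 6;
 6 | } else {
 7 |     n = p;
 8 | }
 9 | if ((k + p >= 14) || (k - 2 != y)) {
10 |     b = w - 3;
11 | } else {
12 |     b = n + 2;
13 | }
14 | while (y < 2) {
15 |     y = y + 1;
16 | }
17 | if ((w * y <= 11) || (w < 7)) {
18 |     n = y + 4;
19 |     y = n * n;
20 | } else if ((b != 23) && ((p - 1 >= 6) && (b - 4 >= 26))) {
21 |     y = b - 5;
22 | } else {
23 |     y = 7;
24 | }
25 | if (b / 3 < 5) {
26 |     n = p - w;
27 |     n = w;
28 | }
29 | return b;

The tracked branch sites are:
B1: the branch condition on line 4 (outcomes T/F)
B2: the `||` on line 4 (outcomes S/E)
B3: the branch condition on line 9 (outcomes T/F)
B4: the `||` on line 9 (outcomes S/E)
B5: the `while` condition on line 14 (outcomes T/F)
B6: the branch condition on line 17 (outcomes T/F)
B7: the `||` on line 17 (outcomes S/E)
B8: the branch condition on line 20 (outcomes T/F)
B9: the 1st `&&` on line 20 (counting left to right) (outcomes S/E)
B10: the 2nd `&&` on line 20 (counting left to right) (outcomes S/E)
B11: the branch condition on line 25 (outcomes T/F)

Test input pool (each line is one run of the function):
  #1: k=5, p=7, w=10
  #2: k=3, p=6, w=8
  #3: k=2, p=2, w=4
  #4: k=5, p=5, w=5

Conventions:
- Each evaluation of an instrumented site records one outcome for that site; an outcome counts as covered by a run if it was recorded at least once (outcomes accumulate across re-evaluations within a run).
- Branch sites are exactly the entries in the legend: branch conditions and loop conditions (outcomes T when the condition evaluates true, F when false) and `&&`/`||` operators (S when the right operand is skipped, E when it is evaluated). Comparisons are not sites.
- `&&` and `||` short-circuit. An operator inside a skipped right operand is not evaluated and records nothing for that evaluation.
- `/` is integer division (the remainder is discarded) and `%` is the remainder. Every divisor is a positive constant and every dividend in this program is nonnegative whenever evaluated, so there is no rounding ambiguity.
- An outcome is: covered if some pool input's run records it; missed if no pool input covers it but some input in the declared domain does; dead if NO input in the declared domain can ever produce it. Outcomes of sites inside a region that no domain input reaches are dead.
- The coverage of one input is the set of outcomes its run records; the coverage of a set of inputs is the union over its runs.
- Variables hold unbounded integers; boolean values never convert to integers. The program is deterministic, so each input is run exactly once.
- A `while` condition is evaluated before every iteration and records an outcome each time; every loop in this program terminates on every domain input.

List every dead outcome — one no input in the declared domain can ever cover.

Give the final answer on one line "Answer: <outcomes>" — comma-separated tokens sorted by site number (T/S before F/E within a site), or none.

checking every outcome against all 252 domain inputs:
  reachable outcomes have witnesses, e.g. B1=T (e.g. k=2, p=2, w=4), B1=F (e.g. k=7, p=2, w=9), B2=S (e.g. k=2, p=2, w=4), B2=E (e.g. k=2, p=2, w=9)

Answer: none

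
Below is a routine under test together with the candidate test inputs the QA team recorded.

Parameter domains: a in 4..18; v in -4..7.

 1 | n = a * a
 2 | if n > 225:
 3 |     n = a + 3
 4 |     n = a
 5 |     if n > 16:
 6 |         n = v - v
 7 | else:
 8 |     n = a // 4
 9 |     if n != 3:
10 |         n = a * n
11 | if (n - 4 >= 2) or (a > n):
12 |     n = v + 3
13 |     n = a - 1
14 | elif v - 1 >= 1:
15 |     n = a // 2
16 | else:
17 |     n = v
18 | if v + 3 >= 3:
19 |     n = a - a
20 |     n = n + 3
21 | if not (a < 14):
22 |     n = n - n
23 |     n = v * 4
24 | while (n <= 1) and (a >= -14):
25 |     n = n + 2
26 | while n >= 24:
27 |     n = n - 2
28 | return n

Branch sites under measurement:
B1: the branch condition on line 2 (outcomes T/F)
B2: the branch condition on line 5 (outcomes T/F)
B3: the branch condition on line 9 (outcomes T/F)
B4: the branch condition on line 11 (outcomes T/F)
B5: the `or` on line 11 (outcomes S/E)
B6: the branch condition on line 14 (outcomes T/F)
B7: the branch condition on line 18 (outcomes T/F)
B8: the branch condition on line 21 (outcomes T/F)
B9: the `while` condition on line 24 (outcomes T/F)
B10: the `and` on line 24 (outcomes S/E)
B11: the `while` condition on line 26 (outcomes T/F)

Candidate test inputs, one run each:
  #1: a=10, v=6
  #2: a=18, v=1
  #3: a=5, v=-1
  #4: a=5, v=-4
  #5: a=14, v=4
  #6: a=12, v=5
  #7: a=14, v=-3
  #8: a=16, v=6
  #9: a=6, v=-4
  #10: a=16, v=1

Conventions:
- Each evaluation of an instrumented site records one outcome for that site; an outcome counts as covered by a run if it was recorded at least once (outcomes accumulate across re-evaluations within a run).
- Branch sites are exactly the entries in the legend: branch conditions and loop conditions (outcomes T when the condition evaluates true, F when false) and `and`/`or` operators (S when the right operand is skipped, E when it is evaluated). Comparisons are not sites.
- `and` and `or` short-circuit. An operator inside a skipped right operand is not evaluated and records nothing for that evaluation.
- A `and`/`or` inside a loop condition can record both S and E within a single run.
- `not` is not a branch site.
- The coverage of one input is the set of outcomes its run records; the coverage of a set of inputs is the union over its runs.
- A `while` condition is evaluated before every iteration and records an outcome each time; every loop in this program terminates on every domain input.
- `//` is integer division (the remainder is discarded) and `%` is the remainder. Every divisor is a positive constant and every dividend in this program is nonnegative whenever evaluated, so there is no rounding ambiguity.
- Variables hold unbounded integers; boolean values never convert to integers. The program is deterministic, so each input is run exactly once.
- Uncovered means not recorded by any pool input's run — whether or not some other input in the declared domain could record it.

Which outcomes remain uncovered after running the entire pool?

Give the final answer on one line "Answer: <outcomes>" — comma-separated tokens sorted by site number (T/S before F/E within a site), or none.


run #1 (a=10, v=6) runs B1->F, B3->T, B5->S, B4->T, B7->T, B8->F, B10->S, B9->F, B11->F; records B1=F, B3=T, B4=T, B5=S, B7=T, B8=F, B9=F, B10=S, B11=F
run #2 (a=18, v=1) runs B1->T, B2->T, B5->E, B4->T, B7->T, B8->T, B10->S, B9->F, B11->F; records B1=T, B2=T, B4=T, B5=E, B7=T, B8=T, B9=F, B10=S, B11=F
run #3 (a=5, v=-1) runs B1->F, B3->T, B5->E, B4->F, B6->F, B7->F, B8->F, B10->E, B9->T, B10->E, B9->T, B10->S, B9->F, B11->F; records B1=F, B3=T, B4=F, B5=E, B6=F, B7=F, B8=F, B9=T, B9=F, B10=S, B10=E, B11=F
run #4 (a=5, v=-4) runs B1->F, B3->T, B5->E, B4->F, B6->F, B7->F, B8->F, B10->E, B9->T, B10->E, B9->T, B10->E, B9->T, B10->S, ...; records B1=F, B3=T, B4=F, B5=E, B6=F, B7=F, B8=F, B9=T, B9=F, B10=S, B10=E, B11=F
run #5 (a=14, v=4) runs B1->F, B3->F, B5->E, B4->T, B7->T, B8->T, B10->S, B9->F, B11->F; records B1=F, B3=F, B4=T, B5=E, B7=T, B8=T, B9=F, B10=S, B11=F
run #6 (a=12, v=5) runs B1->F, B3->F, B5->E, B4->T, B7->T, B8->F, B10->S, B9->F, B11->F; records B1=F, B3=F, B4=T, B5=E, B7=T, B8=F, B9=F, B10=S, B11=F
run #7 (a=14, v=-3) runs B1->F, B3->F, B5->E, B4->T, B7->F, B8->T, B10->E, B9->T, B10->E, B9->T, B10->E, B9->T, B10->E, B9->T, ...; records B1=F, B3=F, B4=T, B5=E, B7=F, B8=T, B9=T, B9=F, B10=S, B10=E, B11=F
run #8 (a=16, v=6) runs B1->T, B2->F, B5->S, B4->T, B7->T, B8->T, B10->S, B9->F, B11->T, B11->F; records B1=T, B2=F, B4=T, B5=S, B7=T, B8=T, B9=F, B10=S, B11=T, B11=F
run #9 (a=6, v=-4) runs B1->F, B3->T, B5->S, B4->T, B7->F, B8->F, B10->S, B9->F, B11->F; records B1=F, B3=T, B4=T, B5=S, B7=F, B8=F, B9=F, B10=S, B11=F
run #10 (a=16, v=1) runs B1->T, B2->F, B5->S, B4->T, B7->T, B8->T, B10->S, B9->F, B11->F; records B1=T, B2=F, B4=T, B5=S, B7=T, B8=T, B9=F, B10=S, B11=F
union over the pool: B1=T, B1=F, B2=T, B2=F, B3=T, B3=F, B4=T, B4=F, B5=S, B5=E, B6=F, B7=T, B7=F, B8=T, B8=F, B9=T, B9=F, B10=S, B10=E, B11=T, B11=F
uncovered (1 of 22): B6=T
Answer: B6=T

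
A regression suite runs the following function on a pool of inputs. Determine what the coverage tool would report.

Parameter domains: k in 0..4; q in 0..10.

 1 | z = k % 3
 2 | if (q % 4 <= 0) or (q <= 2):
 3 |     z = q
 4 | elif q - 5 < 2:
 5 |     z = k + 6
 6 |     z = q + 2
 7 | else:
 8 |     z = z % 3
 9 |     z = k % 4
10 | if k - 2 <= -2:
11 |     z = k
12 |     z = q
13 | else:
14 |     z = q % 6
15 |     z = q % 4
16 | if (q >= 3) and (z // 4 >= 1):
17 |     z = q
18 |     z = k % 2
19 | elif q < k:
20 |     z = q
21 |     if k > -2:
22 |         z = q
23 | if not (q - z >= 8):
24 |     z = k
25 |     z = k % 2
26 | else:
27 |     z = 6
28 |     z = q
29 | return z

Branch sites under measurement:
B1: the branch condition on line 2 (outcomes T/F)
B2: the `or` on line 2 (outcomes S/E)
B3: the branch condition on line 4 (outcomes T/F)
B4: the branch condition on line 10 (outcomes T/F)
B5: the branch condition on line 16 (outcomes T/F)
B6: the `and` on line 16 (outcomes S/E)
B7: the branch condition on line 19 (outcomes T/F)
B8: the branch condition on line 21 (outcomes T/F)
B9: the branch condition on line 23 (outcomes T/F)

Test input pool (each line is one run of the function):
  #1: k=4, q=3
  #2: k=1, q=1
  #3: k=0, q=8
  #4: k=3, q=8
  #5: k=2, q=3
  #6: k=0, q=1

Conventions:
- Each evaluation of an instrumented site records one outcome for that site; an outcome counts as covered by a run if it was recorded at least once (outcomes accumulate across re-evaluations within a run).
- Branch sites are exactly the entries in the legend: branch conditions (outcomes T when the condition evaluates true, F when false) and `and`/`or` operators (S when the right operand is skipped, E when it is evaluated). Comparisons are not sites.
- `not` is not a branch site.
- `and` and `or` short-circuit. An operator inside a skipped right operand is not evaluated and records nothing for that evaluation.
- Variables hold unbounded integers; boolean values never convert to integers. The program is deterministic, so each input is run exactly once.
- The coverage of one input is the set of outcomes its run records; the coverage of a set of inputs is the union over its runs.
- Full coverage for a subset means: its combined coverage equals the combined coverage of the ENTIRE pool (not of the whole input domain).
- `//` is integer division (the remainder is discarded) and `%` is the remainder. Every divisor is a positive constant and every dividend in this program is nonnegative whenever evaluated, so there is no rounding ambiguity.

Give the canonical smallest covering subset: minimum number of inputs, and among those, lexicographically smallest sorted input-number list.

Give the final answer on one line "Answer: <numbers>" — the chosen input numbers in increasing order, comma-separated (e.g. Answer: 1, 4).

#1 (k=4, q=3) -> B2->E, B1->F, B3->T, B4->F, B6->E, B5->F, B7->T, B8->T, B9->T; covered: B1=F, B2=E, B3=T, B4=F, B5=F, B6=E, B7=T, B8=T, B9=T
#2 (k=1, q=1) -> B2->E, B1->T, B4->F, B6->S, B5->F, B7->F, B9->T; covered: B1=T, B2=E, B4=F, B5=F, B6=S, B7=F, B9=T
#3 (k=0, q=8) -> B2->S, B1->T, B4->T, B6->E, B5->T, B9->F; covered: B1=T, B2=S, B4=T, B5=T, B6=E, B9=F
#4 (k=3, q=8) -> B2->S, B1->T, B4->F, B6->E, B5->F, B7->F, B9->F; covered: B1=T, B2=S, B4=F, B5=F, B6=E, B7=F, B9=F
#5 (k=2, q=3) -> B2->E, B1->F, B3->T, B4->F, B6->E, B5->F, B7->F, B9->T; covered: B1=F, B2=E, B3=T, B4=F, B5=F, B6=E, B7=F, B9=T
#6 (k=0, q=1) -> B2->E, B1->T, B4->T, B6->S, B5->F, B7->F, B9->T; covered: B1=T, B2=E, B4=T, B5=F, B6=S, B7=F, B9=T
pool-wide coverage (16 outcomes): B1=T, B1=F, B2=S, B2=E, B3=T, B4=T, B4=F, B5=T, B5=F, B6=S, B6=E, B7=T, B7=F, B8=T, B9=T, B9=F
size 1 is not enough: best union over all size-1 subsets is 9/16
size 2 is not enough: best union over all size-2 subsets is 14/16
inputs {1, 2, 3} (size 3) cover everything; no size-3 subset with a lexicographically smaller index list covers all 16

Answer: 1, 2, 3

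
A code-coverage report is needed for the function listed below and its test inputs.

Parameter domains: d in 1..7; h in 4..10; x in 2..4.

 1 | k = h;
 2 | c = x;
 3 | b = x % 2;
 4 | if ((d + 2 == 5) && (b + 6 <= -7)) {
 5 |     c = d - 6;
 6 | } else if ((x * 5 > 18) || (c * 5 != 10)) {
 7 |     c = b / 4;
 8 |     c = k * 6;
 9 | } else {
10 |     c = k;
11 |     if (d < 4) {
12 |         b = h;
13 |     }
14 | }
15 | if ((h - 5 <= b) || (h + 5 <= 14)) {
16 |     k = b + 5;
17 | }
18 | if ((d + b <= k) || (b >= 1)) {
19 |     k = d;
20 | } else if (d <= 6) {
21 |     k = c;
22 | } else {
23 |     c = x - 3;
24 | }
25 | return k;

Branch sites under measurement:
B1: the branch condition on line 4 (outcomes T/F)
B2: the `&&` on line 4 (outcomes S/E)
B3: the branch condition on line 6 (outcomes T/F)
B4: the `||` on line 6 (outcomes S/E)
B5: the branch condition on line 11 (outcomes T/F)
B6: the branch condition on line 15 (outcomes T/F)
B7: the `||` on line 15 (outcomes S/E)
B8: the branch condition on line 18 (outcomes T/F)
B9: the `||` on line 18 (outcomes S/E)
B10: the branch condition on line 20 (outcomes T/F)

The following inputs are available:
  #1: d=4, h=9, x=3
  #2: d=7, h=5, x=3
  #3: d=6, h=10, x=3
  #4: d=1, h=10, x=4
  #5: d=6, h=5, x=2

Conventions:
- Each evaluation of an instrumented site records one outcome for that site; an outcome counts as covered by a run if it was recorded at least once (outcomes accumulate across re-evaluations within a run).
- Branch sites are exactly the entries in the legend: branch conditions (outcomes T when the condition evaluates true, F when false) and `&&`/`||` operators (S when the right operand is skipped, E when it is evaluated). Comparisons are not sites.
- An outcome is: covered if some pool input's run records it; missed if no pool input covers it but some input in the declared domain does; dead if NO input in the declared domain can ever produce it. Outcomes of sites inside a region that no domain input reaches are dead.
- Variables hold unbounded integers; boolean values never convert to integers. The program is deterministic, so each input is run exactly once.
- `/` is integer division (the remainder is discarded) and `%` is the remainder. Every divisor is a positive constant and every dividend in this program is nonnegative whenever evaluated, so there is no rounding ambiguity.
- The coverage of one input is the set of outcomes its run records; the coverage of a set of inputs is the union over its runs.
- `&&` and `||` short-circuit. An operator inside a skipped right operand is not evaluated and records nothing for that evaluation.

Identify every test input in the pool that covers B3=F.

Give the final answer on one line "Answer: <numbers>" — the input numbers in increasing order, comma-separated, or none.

input #1 (d=4, h=9, x=3): does not produce B3=F
input #2 (d=7, h=5, x=3): does not produce B3=F
input #3 (d=6, h=10, x=3): does not produce B3=F
input #4 (d=1, h=10, x=4): does not produce B3=F
input #5 (d=6, h=5, x=2): produces B3=F

Answer: 5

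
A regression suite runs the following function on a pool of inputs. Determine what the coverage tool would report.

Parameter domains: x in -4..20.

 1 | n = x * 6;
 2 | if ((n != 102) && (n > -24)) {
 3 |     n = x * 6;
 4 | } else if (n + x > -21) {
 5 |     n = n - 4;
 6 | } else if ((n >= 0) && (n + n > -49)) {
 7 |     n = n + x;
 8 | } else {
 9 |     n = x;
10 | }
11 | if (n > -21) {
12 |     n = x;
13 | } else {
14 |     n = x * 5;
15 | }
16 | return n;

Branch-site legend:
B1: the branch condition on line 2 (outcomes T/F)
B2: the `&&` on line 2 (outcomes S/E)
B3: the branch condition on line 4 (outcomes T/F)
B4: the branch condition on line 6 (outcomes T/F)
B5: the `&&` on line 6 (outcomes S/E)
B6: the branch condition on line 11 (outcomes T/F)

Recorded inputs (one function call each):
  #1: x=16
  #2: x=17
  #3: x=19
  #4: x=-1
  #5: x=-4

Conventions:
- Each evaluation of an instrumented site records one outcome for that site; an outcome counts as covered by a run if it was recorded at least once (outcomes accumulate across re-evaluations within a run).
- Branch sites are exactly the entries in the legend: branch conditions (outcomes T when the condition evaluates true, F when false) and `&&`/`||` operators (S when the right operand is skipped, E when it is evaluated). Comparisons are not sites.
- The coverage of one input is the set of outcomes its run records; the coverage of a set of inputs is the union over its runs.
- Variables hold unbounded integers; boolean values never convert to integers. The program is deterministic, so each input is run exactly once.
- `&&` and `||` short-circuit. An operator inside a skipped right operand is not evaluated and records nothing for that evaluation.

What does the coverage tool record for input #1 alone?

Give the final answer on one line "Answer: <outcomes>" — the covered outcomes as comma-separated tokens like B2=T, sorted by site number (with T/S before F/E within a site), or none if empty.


Running input #1 (x=16), event by event:
  B2->E, B1->T, B6->T
collecting distinct outcomes: B1=T, B2=E, B6=T
Answer: B1=T, B2=E, B6=T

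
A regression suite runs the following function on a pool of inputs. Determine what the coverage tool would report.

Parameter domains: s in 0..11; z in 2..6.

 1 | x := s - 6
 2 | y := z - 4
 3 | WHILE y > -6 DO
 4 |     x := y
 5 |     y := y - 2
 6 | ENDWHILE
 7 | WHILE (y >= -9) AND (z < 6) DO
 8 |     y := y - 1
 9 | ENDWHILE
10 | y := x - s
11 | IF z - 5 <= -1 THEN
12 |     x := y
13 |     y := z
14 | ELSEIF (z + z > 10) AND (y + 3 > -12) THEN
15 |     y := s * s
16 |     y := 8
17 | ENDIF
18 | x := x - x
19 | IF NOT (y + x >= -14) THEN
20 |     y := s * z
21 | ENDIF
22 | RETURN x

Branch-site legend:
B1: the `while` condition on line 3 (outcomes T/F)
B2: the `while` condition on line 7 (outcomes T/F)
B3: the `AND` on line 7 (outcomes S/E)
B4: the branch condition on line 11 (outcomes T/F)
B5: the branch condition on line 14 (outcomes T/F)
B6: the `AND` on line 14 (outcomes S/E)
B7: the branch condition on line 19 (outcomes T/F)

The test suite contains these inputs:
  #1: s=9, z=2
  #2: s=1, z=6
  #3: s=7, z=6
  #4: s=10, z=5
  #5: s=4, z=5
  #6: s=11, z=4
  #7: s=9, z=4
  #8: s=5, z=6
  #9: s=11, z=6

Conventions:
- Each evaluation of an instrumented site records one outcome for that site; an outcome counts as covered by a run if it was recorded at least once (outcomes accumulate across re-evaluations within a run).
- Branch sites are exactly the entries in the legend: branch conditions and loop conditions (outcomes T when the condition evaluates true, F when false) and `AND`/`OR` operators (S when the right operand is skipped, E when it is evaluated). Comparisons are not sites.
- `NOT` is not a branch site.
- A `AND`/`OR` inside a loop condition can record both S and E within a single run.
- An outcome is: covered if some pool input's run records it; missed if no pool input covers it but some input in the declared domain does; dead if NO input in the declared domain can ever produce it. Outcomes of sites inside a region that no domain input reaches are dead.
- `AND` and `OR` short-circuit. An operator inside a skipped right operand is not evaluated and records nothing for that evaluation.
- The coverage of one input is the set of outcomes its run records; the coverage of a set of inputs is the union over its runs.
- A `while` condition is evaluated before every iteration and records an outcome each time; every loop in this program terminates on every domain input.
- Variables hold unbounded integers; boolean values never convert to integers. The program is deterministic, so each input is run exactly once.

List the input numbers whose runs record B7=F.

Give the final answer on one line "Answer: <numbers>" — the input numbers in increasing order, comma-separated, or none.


input #1 (s=9, z=2): produces B7=F
input #2 (s=1, z=6): produces B7=F
input #3 (s=7, z=6): produces B7=F
input #4 (s=10, z=5): does not produce B7=F
input #5 (s=4, z=5): produces B7=F
input #6 (s=11, z=4): produces B7=F
input #7 (s=9, z=4): produces B7=F
input #8 (s=5, z=6): produces B7=F
input #9 (s=11, z=6): does not produce B7=F
Answer: 1, 2, 3, 5, 6, 7, 8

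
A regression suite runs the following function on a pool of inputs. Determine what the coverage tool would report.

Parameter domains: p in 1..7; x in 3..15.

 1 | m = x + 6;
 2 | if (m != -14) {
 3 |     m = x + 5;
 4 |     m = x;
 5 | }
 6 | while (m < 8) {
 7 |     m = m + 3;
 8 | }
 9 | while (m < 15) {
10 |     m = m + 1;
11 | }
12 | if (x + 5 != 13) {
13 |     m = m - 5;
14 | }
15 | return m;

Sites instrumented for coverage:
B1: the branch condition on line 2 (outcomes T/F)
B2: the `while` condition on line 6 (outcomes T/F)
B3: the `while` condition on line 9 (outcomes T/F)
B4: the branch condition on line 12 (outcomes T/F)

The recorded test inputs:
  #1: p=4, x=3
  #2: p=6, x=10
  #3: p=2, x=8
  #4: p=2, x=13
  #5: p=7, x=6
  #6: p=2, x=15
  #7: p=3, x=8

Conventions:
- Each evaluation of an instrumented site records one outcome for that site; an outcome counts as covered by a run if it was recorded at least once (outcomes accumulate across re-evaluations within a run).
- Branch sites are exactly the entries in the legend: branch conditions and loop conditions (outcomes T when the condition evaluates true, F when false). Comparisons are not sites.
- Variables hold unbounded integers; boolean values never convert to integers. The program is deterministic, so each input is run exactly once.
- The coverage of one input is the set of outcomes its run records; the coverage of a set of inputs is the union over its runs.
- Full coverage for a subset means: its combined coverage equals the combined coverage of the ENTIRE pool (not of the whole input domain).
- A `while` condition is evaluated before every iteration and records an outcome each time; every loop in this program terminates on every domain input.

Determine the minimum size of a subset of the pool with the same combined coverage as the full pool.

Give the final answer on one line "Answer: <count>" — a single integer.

#1 (p=4, x=3) -> B1->T, B2->T, B2->T, B2->F, B3->T, B3->T, B3->T, B3->T, B3->T, B3->T, B3->F, B4->T; covered: B1=T, B2=T, B2=F, B3=T, B3=F, B4=T
#2 (p=6, x=10) -> B1->T, B2->F, B3->T, B3->T, B3->T, B3->T, B3->T, B3->F, B4->T; covered: B1=T, B2=F, B3=T, B3=F, B4=T
#3 (p=2, x=8) -> B1->T, B2->F, B3->T, B3->T, B3->T, B3->T, B3->T, B3->T, B3->T, B3->F, B4->F; covered: B1=T, B2=F, B3=T, B3=F, B4=F
#4 (p=2, x=13) -> B1->T, B2->F, B3->T, B3->T, B3->F, B4->T; covered: B1=T, B2=F, B3=T, B3=F, B4=T
#5 (p=7, x=6) -> B1->T, B2->T, B2->F, B3->T, B3->T, B3->T, B3->T, B3->T, B3->T, B3->F, B4->T; covered: B1=T, B2=T, B2=F, B3=T, B3=F, B4=T
#6 (p=2, x=15) -> B1->T, B2->F, B3->F, B4->T; covered: B1=T, B2=F, B3=F, B4=T
#7 (p=3, x=8) -> B1->T, B2->F, B3->T, B3->T, B3->T, B3->T, B3->T, B3->T, B3->T, B3->F, B4->F; covered: B1=T, B2=F, B3=T, B3=F, B4=F
together the pool reaches 7 outcomes: B1=T, B2=T, B2=F, B3=T, B3=F, B4=T, B4=F
no size-1 subset reaches all 7 outcomes (best union: 6/7)
the canonical winner is {1, 3}: size 2, full 7-outcome coverage, earliest index list among size-2 covers

Answer: 2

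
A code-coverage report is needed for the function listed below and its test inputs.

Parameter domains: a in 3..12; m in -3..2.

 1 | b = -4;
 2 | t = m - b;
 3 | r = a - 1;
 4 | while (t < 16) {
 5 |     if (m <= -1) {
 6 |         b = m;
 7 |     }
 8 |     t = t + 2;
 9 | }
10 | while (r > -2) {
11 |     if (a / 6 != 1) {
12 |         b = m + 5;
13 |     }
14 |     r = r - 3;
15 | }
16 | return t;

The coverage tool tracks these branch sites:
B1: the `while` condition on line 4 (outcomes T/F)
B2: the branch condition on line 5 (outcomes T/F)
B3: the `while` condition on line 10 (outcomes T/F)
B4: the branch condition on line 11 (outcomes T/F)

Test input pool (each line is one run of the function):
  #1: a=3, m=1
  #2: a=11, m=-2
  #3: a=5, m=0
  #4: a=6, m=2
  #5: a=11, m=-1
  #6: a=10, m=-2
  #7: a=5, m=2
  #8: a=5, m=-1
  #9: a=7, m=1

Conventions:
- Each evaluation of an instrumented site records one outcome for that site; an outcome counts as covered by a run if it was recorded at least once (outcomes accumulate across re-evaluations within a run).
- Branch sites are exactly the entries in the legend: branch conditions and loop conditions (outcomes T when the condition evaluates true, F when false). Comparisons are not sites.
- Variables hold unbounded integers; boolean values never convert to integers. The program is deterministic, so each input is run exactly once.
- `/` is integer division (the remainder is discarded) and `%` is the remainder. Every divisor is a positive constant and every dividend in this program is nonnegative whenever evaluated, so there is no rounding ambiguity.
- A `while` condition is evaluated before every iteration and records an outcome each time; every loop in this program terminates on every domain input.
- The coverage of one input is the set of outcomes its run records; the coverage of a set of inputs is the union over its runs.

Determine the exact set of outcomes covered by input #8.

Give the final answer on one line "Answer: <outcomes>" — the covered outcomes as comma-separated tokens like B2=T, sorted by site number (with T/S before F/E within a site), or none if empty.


Tracing the run of input #8 (a=5, m=-1):
  B1->T, B2->T, B1->T, B2->T, B1->T, B2->T, B1->T, B2->T, B1->T, B2->T
  B1->T, B2->T, B1->T, B2->T, B1->F, B3->T, B4->T, B3->T, B4->T, B3->F
deduplicating events, the covered set is: B1=T, B1=F, B2=T, B3=T, B3=F, B4=T
Answer: B1=T, B1=F, B2=T, B3=T, B3=F, B4=T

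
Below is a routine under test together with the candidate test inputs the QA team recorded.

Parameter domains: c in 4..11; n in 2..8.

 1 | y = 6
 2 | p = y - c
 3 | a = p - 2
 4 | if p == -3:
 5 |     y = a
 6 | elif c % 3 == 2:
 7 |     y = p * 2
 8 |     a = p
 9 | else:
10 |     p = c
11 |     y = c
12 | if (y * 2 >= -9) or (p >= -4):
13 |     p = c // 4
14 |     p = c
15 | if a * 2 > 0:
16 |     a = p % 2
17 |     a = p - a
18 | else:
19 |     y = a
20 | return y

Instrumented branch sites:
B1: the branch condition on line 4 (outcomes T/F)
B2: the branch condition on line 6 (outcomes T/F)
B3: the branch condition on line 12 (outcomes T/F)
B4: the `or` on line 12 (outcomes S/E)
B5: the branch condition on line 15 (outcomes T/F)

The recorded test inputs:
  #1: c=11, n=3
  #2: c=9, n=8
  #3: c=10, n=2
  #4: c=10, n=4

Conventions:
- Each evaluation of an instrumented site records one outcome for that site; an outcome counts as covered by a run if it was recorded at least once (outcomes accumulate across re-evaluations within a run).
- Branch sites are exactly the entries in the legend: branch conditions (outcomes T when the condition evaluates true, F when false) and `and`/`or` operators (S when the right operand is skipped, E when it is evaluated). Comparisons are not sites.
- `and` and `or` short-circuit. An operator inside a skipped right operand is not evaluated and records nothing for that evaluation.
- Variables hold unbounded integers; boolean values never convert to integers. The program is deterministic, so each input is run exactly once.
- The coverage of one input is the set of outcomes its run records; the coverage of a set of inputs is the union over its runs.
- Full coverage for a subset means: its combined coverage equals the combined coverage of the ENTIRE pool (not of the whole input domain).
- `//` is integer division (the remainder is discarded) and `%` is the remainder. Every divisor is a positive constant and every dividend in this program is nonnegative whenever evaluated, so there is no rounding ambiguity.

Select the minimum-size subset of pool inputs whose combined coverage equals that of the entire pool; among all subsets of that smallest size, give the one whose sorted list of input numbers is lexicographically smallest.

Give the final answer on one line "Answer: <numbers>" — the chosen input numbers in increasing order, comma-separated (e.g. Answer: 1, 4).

input #1, c=11, n=3: events B1->F, B2->T, B4->E, B3->F, B5->F; outcomes B1=F, B2=T, B3=F, B4=E, B5=F
input #2, c=9, n=8: events B1->T, B4->E, B3->T, B5->F; outcomes B1=T, B3=T, B4=E, B5=F
input #3, c=10, n=2: events B1->F, B2->F, B4->S, B3->T, B5->F; outcomes B1=F, B2=F, B3=T, B4=S, B5=F
input #4, c=10, n=4: events B1->F, B2->F, B4->S, B3->T, B5->F; outcomes B1=F, B2=F, B3=T, B4=S, B5=F
the full pool covers 9 outcomes: B1=T, B1=F, B2=T, B2=F, B3=T, B3=F, B4=S, B4=E, B5=F
every size-1 subset falls short of the 9 outcomes (best: 5/9)
every size-2 subset falls short of the 9 outcomes (best: 8/9)
the canonical winner is {1, 2, 3}: size 3, full 9-outcome coverage, earliest index list among size-3 covers

Answer: 1, 2, 3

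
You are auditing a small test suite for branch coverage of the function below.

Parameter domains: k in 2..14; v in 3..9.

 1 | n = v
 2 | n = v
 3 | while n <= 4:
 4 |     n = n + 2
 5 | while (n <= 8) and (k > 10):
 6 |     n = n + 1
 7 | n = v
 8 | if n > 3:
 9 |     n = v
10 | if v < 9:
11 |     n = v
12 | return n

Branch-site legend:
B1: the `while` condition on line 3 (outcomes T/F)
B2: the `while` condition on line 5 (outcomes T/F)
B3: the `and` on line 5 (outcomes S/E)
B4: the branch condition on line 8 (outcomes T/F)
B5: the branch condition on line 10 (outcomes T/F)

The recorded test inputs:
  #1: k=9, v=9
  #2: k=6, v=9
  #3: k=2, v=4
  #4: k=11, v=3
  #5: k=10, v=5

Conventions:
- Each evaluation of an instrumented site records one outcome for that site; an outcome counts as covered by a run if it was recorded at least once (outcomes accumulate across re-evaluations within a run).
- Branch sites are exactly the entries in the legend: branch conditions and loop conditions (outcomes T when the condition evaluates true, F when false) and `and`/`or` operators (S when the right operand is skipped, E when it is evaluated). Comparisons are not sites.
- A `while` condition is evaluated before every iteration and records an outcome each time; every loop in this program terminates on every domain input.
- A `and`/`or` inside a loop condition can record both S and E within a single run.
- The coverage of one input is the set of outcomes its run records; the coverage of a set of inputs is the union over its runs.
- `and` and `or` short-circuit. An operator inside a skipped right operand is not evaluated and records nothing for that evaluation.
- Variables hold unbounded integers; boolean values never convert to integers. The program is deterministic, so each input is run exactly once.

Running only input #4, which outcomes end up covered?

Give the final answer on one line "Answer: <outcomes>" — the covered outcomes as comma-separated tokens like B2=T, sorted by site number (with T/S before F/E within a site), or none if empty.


Running input #4 (k=11, v=3), event by event:
  B1->T, B1->F, B3->E, B2->T, B3->E, B2->T, B3->E, B2->T, B3->E, B2->T
  B3->S, B2->F, B4->F, B5->T
distinct outcomes covered: B1=T, B1=F, B2=T, B2=F, B3=S, B3=E, B4=F, B5=T
Answer: B1=T, B1=F, B2=T, B2=F, B3=S, B3=E, B4=F, B5=T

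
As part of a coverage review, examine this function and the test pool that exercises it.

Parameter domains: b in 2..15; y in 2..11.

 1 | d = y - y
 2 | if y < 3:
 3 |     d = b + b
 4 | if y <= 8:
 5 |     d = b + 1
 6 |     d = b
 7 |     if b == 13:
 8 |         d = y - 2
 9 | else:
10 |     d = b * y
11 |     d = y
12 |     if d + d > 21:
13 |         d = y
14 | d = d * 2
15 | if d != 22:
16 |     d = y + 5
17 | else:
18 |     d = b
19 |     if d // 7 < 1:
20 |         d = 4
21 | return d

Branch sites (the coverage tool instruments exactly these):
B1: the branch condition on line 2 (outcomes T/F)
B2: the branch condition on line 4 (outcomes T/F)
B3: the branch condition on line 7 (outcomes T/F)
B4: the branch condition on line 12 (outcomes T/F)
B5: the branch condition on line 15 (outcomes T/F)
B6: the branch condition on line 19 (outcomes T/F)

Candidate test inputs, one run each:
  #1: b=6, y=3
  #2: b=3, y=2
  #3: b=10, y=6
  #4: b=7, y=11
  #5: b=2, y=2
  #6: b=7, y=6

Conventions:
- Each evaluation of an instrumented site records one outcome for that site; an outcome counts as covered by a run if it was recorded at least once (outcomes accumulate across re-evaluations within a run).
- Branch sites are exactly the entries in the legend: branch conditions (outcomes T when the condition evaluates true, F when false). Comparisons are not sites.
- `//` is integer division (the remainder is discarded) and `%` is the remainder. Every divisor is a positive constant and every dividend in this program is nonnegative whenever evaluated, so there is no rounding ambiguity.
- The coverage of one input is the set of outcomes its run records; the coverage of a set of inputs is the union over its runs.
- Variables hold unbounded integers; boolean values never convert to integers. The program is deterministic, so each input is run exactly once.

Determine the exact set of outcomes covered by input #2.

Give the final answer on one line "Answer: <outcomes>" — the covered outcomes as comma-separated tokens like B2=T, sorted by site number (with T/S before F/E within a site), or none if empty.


Tracing the run of input #2 (b=3, y=2):
  B1->T, B2->T, B3->F, B5->T
collecting distinct outcomes: B1=T, B2=T, B3=F, B5=T
Answer: B1=T, B2=T, B3=F, B5=T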